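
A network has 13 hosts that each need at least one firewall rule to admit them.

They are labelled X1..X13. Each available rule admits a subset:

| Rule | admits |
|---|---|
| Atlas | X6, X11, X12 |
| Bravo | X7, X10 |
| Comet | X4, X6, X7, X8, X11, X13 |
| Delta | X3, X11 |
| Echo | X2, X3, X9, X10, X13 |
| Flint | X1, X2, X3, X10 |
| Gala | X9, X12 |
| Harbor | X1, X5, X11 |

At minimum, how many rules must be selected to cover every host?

Take {Comet, Echo, Gala, Harbor}. Their union is {X1, X2, X3, X4, X5, X6, X7, X8, X9, X10, X11, X12, X13}, which is all 13 hosts.
No 3 of the 8 rules cover everything (all 56 combinations miss at least one host), so 4 is optimal.

4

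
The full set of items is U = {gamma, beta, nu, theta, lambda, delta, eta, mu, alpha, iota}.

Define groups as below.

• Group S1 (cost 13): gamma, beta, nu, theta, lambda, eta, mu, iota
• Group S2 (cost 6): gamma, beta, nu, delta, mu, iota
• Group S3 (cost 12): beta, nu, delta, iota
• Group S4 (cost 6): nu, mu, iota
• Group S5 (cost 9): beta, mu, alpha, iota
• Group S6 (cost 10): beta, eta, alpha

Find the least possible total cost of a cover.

28

S1, S2, S5 together cover every item (S1 ∪ S2 ∪ S5 = {gamma, beta, nu, theta, lambda, delta, eta, mu, alpha, iota}); total cost 13 + 6 + 9 = 28.
No covering selection has total cost below 28.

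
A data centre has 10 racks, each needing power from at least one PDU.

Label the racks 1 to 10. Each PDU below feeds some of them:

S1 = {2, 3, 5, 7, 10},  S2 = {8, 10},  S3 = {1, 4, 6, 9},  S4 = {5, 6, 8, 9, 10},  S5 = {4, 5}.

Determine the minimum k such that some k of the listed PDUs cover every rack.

Take {S1, S3, S4}. Their union is {1, 2, 3, 4, 5, 6, 7, 8, 9, 10}, which is all 10 racks.
Only S3 contains 1, so S3 is forced; the remaining 6 racks need at least 2 more PDUs (each remaining PDU adds at most 5) — so at least 3 PDUs are needed, and 3 is optimal.

3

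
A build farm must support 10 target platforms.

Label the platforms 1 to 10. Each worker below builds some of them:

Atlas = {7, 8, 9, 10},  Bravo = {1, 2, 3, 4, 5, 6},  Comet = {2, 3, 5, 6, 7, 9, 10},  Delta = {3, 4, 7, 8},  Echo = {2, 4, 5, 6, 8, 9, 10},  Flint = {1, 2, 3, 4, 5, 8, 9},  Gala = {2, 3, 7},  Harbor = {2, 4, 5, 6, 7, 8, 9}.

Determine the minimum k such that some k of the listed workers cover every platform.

2

Comet and Flint together: Comet ∪ Flint = {1, 2, 3, 4, 5, 6, 7, 8, 9, 10} — every platform is covered.
No single worker has all 10 platforms (the largest, Comet, has 7), so 2 is optimal.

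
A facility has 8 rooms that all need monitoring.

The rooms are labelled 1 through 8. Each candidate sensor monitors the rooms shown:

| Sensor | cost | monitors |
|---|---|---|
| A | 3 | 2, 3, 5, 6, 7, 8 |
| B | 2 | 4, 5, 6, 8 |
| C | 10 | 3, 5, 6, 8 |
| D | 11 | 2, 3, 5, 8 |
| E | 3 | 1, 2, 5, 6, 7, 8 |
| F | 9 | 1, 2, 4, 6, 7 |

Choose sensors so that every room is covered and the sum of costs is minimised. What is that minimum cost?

A, B, E together cover every room (A ∪ B ∪ E = {1, 2, 3, 4, 5, 6, 7, 8}); total cost 3 + 2 + 3 = 8.
No covering selection has total cost below 8.

8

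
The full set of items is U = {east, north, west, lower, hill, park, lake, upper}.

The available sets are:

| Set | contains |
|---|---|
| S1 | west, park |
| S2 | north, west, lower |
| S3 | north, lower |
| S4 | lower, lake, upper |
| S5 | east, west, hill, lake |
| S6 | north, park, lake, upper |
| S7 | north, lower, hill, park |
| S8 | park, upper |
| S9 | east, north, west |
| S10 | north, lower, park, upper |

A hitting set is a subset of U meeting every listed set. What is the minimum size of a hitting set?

Take H = {east, lower, park}. Each listed set contains at least one of these, so H is a hitting set of size 3.
The sets S3, S5, S8 are pairwise disjoint, so any hitting set needs a separate item for each — at least 3. Hence 3 is optimal.

3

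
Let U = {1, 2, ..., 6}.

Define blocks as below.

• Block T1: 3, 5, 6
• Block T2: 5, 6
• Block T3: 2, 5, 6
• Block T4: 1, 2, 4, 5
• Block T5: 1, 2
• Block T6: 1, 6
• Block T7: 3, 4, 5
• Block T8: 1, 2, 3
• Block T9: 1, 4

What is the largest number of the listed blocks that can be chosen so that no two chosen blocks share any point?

T3, T9 are pairwise disjoint (T3={2,5,6}; T9={1,4}).
Every remaining block overlaps one of these, and no 3 of the listed blocks are pairwise disjoint, so 2 is the maximum.

2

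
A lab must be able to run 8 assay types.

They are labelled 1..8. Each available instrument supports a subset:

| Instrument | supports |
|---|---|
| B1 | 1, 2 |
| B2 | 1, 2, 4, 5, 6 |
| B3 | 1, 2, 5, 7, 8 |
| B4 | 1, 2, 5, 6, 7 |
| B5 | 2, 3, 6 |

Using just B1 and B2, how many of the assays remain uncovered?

Union of B1, B2 = {1, 2, 4, 5, 6}.
Not covered: 3, 7, 8 — 3 assays.

3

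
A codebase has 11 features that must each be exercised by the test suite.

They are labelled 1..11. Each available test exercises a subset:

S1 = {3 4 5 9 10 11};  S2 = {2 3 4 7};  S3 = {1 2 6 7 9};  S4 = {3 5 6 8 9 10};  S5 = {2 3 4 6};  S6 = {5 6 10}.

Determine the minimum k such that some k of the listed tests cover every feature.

Take {S1, S3, S4}. Their union is {1, 2, 3, 4, 5, 6, 7, 8, 9, 10, 11}, which is all 11 features.
Only S3 contains 1, so S3 is forced; the remaining 6 features need at least 2 more tests (each remaining test adds at most 5) — so at least 3 tests are needed, and 3 is optimal.

3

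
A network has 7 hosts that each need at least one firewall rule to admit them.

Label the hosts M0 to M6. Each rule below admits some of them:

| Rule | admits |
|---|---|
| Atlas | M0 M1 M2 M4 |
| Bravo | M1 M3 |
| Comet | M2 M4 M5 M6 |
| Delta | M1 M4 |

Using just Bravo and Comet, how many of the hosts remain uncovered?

1

Union of Bravo, Comet = {M1, M2, M3, M4, M5, M6}.
Not covered: M0 — 1 host.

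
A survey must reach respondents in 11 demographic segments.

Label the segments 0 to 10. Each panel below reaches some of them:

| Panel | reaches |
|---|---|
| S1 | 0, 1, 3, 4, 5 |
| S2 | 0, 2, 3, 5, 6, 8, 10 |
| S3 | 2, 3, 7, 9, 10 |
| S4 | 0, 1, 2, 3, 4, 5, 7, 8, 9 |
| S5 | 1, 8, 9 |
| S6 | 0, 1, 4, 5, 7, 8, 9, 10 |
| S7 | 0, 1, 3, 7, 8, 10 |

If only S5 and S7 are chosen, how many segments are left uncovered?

Union of S5, S7 = {0, 1, 3, 7, 8, 9, 10}.
Not covered: 2, 4, 5, 6 — 4 segments.

4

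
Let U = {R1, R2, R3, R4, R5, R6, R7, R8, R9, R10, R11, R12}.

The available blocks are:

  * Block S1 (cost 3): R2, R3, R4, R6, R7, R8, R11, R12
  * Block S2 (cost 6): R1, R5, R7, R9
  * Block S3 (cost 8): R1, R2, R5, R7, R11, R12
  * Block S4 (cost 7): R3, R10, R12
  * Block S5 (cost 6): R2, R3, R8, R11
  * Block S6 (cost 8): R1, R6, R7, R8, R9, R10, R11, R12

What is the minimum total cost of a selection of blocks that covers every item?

16

S1, S2, S4 together cover every item (S1 ∪ S2 ∪ S4 = {R1, R2, R3, R4, R5, R6, R7, R8, R9, R10, R11, R12}); total cost 3 + 6 + 7 = 16.
No covering selection has total cost below 16.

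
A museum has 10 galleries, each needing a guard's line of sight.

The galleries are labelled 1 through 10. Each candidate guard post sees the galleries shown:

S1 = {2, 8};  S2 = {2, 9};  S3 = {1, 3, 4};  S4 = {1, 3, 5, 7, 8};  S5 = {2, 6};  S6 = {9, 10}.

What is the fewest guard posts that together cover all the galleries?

4

Take {S3, S4, S5, S6}. Their union is {1, 2, 3, 4, 5, 6, 7, 8, 9, 10}, which is all 10 galleries.
Only S3 contains 4, so S3 is forced; the remaining 7 galleries need at least 3 more guard posts (each remaining guard post adds at most 3) — so at least 4 guard posts are needed, and 4 is optimal.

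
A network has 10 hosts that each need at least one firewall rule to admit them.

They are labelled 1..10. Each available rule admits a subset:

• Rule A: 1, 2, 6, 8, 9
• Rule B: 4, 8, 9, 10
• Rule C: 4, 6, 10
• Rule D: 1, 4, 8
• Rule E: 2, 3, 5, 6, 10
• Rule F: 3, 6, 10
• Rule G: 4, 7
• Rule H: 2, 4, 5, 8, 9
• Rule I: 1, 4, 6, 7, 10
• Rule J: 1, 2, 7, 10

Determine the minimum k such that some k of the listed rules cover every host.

3

Take {A, E, I}. Their union is {1, 2, 3, 4, 5, 6, 7, 8, 9, 10}, which is all 10 hosts.
No 2 of the 10 rules cover everything (all 45 combinations miss at least one host), so 3 is optimal.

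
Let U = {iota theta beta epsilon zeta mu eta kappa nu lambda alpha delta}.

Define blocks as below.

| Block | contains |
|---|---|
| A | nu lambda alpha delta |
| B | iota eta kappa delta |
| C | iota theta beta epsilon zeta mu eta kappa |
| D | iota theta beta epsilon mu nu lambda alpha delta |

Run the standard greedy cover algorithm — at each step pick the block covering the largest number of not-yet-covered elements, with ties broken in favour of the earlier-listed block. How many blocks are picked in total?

2

Greedy: pick D (covers 9 new) → pick C (covers 3 new). Total picks: 2.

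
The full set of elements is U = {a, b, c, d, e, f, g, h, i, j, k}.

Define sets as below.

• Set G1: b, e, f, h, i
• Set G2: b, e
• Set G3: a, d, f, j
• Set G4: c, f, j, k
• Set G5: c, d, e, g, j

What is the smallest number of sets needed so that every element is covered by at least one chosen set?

4

Take {G1, G3, G4, G5}. Their union is {a, b, c, d, e, f, g, h, i, j, k}, which is all 11 elements.
No 3 of the 5 sets cover everything (all 10 combinations miss at least one element), so 4 is optimal.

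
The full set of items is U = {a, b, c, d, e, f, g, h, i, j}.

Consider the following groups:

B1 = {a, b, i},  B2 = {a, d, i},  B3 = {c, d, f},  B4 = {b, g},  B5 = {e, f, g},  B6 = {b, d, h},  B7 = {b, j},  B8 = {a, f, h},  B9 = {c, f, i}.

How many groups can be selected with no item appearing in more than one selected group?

3

B2, B5, B7 are pairwise disjoint (B2={a,d,i}; B5={e,f,g}; B7={b,j}).
Every remaining group overlaps one of these, and no 4 of the listed groups are pairwise disjoint, so 3 is the maximum.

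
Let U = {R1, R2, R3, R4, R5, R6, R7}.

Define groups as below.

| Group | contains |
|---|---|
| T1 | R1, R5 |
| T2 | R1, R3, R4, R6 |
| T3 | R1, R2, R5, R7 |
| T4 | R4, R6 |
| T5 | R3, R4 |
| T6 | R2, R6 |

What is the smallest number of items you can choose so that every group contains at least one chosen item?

3

H = {R2, R4, R5} meets every group (each contains at least one member of H), and |H| = 3.
The groups T1, T5, T6 are pairwise disjoint, so any hitting set needs a separate item for each — at least 3. Hence 3 is optimal.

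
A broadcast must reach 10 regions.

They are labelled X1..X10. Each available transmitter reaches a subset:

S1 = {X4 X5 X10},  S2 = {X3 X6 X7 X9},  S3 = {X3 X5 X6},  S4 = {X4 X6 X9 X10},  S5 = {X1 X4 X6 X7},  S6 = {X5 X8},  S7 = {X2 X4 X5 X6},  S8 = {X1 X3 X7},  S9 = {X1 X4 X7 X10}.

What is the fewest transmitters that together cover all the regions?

S2 and S6 and S7 and S9 together: S2 ∪ S6 ∪ S7 ∪ S9 = {X1, X2, X3, X4, X5, X6, X7, X8, X9, X10} — every region is covered.
No 3 of the 9 transmitters cover everything (all 84 combinations miss at least one region), so 4 is optimal.

4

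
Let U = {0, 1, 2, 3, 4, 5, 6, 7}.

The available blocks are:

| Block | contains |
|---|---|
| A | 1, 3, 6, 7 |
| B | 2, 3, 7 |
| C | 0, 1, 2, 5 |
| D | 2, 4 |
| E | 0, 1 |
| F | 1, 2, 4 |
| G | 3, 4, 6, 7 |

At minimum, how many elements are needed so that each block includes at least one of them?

Take H = {1, 2, 4}. Each listed block contains at least one of these, so H is a hitting set of size 3.
No choice of 2 elements meets every block, so 3 is the minimum.

3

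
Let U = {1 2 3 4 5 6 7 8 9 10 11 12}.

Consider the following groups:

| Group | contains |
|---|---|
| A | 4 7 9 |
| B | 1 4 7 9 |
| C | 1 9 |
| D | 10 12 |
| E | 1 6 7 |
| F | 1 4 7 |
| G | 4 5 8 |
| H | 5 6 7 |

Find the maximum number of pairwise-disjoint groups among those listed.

3

C, D, G are pairwise disjoint (C={1,9}; D={10,12}; G={4,5,8}).
Every remaining group overlaps one of these, and no 4 of the listed groups are pairwise disjoint, so 3 is the maximum.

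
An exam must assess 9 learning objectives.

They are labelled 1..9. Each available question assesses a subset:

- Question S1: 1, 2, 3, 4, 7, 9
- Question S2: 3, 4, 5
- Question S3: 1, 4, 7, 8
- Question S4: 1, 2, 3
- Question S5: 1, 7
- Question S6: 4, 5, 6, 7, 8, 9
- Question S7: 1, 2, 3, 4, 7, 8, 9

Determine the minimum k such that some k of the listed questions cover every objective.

Take {S6, S7}. Their union is {1, 2, 3, 4, 5, 6, 7, 8, 9}, which is all 9 objectives.
No single question has all 9 objectives (the largest, S7, has 7), so 2 is optimal.

2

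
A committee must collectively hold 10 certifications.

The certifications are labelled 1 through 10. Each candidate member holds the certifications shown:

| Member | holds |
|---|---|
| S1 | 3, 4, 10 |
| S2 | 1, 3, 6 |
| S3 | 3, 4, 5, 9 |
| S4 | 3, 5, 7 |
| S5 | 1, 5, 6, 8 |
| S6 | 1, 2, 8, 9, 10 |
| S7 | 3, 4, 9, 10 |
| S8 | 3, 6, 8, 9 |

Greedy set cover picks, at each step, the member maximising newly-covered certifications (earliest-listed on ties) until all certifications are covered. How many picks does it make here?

4

Greedy: pick S6 (covers 5 new) → pick S3 (covers 3 new) → pick S2 (covers 1 new) → pick S4 (covers 1 new). Total picks: 4.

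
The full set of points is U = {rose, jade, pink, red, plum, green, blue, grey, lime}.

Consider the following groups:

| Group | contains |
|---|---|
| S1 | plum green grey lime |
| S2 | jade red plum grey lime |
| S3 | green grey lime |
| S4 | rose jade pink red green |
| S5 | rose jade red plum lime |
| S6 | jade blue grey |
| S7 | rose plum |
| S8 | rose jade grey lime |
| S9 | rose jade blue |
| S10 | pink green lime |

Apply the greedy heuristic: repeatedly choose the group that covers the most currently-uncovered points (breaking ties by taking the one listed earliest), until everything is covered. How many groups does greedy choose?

3

Greedy: pick S2 (covers 5 new) → pick S4 (covers 3 new) → pick S6 (covers 1 new). Total picks: 3.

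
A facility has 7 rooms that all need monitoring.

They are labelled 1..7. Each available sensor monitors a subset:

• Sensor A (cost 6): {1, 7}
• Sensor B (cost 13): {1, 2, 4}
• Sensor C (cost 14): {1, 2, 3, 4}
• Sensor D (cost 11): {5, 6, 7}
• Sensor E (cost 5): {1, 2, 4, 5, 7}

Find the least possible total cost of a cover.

25

C, D together cover every room (C ∪ D = {1, 2, 3, 4, 5, 6, 7}); total cost 14 + 11 = 25.
The greedy pick E, D, C costs 30; no covering selection beats 25.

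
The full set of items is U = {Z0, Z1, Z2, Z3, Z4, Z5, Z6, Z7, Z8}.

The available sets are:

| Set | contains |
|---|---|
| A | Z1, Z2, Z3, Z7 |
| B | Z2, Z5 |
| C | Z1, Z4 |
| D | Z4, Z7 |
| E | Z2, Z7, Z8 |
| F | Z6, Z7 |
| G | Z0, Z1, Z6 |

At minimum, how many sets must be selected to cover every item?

A, B, C, E, and G cover everything between them: the union {Z0, Z1, Z2, Z3, Z4, Z5, Z6, Z7, Z8} is all of U.
No 4 of the 7 sets cover everything (all 35 combinations miss at least one item), so 5 is optimal.

5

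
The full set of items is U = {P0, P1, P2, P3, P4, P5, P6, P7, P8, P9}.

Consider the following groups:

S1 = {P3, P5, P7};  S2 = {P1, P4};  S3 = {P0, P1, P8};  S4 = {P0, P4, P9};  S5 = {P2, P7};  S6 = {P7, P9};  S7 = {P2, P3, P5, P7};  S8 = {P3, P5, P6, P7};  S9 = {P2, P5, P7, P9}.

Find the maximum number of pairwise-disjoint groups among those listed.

2

S3, S5 are pairwise disjoint (S3={P0,P1,P8}; S5={P2,P7}).
Every remaining group overlaps one of these, and no 3 of the listed groups are pairwise disjoint, so 2 is the maximum.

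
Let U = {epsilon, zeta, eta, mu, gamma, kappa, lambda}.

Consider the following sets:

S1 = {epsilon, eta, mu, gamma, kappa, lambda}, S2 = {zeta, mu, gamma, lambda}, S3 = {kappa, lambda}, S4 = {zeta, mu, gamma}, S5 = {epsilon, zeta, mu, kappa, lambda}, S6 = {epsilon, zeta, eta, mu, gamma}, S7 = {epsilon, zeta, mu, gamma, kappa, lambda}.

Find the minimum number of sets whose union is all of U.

S1 and S5 cover everything between them: the union {epsilon, zeta, eta, mu, gamma, kappa, lambda} is all of U.
No single set has all 7 items (the largest, S1, has 6), so 2 is optimal.

2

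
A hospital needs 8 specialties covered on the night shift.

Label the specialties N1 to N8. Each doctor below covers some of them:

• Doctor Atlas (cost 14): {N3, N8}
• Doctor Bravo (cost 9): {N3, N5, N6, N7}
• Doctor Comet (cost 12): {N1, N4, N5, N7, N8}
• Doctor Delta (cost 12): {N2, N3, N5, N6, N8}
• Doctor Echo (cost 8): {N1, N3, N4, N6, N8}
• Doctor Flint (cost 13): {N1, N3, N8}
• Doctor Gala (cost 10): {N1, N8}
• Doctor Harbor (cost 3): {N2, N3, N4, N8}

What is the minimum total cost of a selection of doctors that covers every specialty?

20

Bravo, Echo, Harbor together cover every specialty (Bravo ∪ Echo ∪ Harbor = {N1, N2, N3, N4, N5, N6, N7, N8}); total cost 9 + 8 + 3 = 20.
No covering selection has total cost below 20.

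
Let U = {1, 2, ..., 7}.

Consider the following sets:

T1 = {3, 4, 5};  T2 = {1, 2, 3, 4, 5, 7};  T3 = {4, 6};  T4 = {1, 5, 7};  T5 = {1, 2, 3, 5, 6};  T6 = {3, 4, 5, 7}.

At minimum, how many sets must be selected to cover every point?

T5 and T6 together: T5 ∪ T6 = {1, 2, 3, 4, 5, 6, 7} — every point is covered.
No single set has all 7 points (the largest, T2, has 6), so 2 is optimal.

2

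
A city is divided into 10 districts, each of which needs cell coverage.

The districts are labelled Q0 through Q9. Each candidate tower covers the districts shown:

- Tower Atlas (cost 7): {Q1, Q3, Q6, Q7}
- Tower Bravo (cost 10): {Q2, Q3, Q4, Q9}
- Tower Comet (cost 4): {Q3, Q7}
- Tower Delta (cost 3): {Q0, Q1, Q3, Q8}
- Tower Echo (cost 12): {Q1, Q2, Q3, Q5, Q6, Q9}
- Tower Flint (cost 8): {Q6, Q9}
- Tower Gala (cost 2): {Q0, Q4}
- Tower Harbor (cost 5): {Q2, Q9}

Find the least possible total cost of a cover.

21

Comet, Delta, Echo, Gala together cover every district (Comet ∪ Delta ∪ Echo ∪ Gala = {Q0, Q1, Q2, Q3, Q4, Q5, Q6, Q7, Q8, Q9}); total cost 4 + 3 + 12 + 2 = 21.
The greedy pick Delta, Gala, Harbor, Atlas, Echo costs 29; no covering selection beats 21.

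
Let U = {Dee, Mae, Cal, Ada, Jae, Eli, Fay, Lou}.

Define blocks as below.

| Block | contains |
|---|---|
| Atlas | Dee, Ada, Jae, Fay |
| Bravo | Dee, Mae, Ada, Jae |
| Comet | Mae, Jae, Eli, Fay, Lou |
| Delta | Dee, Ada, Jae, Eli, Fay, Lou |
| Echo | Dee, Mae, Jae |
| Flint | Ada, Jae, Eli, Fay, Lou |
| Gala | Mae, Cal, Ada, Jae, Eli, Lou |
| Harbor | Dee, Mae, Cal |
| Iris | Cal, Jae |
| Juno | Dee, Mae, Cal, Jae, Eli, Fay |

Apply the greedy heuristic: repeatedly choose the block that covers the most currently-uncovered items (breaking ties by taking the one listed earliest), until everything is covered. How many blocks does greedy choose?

Greedy: pick Delta (covers 6 new) → pick Gala (covers 2 new). Total picks: 2.

2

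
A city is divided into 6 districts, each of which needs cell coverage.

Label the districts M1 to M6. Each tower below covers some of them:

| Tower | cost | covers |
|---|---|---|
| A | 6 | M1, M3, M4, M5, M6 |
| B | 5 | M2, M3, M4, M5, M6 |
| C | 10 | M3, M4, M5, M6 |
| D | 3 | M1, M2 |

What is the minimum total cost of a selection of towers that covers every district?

B, D together cover every district (B ∪ D = {M1, M2, M3, M4, M5, M6}); total cost 5 + 3 = 8.
No covering selection has total cost below 8.

8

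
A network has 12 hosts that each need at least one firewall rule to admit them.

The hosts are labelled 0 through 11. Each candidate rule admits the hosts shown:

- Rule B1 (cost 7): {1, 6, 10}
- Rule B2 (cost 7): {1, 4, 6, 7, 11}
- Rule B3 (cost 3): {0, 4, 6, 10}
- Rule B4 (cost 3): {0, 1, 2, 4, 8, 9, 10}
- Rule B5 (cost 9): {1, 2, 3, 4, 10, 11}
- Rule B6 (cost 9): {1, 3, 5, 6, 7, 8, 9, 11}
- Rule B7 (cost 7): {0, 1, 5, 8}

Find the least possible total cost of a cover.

12

B4, B6 together cover every host (B4 ∪ B6 = {0, 1, 2, 3, 4, 5, 6, 7, 8, 9, 10, 11}); total cost 3 + 9 = 12.
No covering selection has total cost below 12.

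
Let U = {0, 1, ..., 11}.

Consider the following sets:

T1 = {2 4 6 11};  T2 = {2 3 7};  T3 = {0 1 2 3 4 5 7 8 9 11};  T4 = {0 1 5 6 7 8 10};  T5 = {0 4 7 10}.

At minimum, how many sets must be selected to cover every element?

Take {T3, T4}. Their union is {0, 1, 2, 3, 4, 5, 6, 7, 8, 9, 10, 11}, which is all 12 elements.
No single set has all 12 elements (the largest, T3, has 10), so 2 is optimal.

2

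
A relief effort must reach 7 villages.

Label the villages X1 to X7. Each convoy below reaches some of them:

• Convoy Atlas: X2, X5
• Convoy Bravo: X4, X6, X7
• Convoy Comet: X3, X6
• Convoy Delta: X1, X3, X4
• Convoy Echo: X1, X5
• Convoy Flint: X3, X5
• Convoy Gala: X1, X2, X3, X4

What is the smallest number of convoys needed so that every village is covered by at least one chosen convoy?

3

Take {Bravo, Echo, Gala}. Their union is {X1, X2, X3, X4, X5, X6, X7}, which is all 7 villages.
Only Bravo contains X7, so Bravo is forced; the remaining 4 villages need at least 2 more convoys (each remaining convoy adds at most 3) — so at least 3 convoys are needed, and 3 is optimal.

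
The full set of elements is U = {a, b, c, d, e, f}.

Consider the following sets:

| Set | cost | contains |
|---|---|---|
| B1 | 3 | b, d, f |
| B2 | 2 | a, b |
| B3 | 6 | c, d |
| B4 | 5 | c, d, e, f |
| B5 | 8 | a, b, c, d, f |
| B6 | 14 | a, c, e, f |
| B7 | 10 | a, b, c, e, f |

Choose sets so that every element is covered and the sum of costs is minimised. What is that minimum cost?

7

B2, B4 together cover every element (B2 ∪ B4 = {a, b, c, d, e, f}); total cost 2 + 5 = 7.
The greedy pick B1, B2, B4 costs 10; no covering selection beats 7.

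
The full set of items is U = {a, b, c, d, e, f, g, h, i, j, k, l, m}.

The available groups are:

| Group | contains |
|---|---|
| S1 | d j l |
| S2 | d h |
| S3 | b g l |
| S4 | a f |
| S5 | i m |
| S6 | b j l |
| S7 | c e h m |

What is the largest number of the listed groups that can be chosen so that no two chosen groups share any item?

4

S2, S3, S4, S5 are pairwise disjoint (S2={d,h}; S3={b,g,l}; S4={a,f}; S5={i,m}).
Every remaining group overlaps one of these, and no 5 of the listed groups are pairwise disjoint, so 4 is the maximum.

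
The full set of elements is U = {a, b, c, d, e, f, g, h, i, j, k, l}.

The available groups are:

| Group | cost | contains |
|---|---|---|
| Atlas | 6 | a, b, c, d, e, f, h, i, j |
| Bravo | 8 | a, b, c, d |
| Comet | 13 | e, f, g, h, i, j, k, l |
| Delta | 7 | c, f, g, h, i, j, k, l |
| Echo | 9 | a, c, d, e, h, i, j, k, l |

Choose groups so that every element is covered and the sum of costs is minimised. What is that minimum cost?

13

Atlas, Delta together cover every element (Atlas ∪ Delta = {a, b, c, d, e, f, g, h, i, j, k, l}); total cost 6 + 7 = 13.
No covering selection has total cost below 13.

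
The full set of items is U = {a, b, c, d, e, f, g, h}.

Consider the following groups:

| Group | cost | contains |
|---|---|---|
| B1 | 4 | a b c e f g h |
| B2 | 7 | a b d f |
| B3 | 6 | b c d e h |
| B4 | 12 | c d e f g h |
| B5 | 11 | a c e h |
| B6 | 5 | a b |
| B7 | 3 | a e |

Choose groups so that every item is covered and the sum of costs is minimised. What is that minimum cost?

B1, B3 together cover every item (B1 ∪ B3 = {a, b, c, d, e, f, g, h}); total cost 4 + 6 = 10.
No covering selection has total cost below 10.

10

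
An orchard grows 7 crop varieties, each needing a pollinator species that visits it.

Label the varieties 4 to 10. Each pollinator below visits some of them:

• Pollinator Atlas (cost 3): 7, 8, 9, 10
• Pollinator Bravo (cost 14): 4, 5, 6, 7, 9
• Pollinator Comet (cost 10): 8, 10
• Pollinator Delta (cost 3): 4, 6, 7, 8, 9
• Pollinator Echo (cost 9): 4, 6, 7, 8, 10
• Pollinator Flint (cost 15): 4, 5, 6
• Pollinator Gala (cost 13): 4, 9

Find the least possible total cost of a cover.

17

Atlas, Bravo together cover every variety (Atlas ∪ Bravo = {4, 5, 6, 7, 8, 9, 10}); total cost 3 + 14 = 17.
The greedy pick Delta, Atlas, Bravo costs 20; no covering selection beats 17.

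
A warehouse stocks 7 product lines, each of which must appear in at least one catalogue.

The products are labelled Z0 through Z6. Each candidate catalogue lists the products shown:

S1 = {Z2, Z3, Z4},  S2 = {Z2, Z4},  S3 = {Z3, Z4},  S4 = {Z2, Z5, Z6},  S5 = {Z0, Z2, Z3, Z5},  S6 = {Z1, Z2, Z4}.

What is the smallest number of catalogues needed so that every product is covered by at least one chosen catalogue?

S4 and S5 and S6 together: S4 ∪ S5 ∪ S6 = {Z0, Z1, Z2, Z3, Z4, Z5, Z6} — every product is covered.
Only S5 contains Z0, so S5 is forced; the remaining 3 products need at least 2 more catalogues (each remaining catalogue adds at most 2) — so at least 3 catalogues are needed, and 3 is optimal.

3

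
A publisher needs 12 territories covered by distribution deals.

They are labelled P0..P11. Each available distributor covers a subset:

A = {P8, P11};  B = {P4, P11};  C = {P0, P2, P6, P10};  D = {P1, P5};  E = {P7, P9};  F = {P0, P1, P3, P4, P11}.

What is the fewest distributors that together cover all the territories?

5

Take {A, C, D, E, F}. Their union is {P0, P1, P2, P3, P4, P5, P6, P7, P8, P9, P10, P11}, which is all 12 territories.
No 4 of the 6 distributors cover everything (all 15 combinations miss at least one territory), so 5 is optimal.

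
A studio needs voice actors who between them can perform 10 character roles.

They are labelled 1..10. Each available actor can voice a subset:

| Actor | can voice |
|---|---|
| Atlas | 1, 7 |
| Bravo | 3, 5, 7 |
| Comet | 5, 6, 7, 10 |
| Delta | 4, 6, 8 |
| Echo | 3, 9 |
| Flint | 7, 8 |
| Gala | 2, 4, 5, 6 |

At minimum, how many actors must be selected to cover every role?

Take {Atlas, Comet, Echo, Flint, Gala}. Their union is {1, 2, 3, 4, 5, 6, 7, 8, 9, 10}, which is all 10 roles.
No 4 of the 7 actors cover everything (all 35 combinations miss at least one role), so 5 is optimal.

5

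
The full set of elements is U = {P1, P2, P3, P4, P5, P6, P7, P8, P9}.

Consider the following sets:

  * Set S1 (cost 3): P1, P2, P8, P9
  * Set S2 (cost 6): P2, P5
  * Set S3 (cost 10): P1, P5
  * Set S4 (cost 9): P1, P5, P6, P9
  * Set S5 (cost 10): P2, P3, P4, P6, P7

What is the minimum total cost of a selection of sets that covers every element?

19

S1, S2, S5 together cover every element (S1 ∪ S2 ∪ S5 = {P1, P2, P3, P4, P5, P6, P7, P8, P9}); total cost 3 + 6 + 10 = 19.
No covering selection has total cost below 19.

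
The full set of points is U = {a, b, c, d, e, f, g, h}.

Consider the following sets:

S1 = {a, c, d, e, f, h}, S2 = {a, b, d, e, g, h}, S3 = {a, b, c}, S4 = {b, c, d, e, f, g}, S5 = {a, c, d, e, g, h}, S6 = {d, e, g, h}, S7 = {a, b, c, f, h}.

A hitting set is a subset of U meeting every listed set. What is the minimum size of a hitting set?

2

The 2 points {c, g} hit every set.
The sets S3, S6 are pairwise disjoint, so any hitting set needs a separate point for each — at least 2. Hence 2 is optimal.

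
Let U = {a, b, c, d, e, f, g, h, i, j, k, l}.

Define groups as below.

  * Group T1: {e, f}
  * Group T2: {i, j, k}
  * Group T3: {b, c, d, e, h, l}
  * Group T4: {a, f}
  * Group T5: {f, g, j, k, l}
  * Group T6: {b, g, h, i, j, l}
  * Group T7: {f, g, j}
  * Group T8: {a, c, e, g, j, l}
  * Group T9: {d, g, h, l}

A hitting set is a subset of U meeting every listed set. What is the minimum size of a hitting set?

3

The 3 elements {f, h, j} hit every group.
The groups T2, T4, T9 are pairwise disjoint, so any hitting set needs a separate element for each — at least 3. Hence 3 is optimal.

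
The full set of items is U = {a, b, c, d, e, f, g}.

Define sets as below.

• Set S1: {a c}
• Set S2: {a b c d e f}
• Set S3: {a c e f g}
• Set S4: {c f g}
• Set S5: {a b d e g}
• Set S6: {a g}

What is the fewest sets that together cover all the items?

S2 and S6 together: S2 ∪ S6 = {a, b, c, d, e, f, g} — every item is covered.
No single set has all 7 items (the largest, S2, has 6), so 2 is optimal.

2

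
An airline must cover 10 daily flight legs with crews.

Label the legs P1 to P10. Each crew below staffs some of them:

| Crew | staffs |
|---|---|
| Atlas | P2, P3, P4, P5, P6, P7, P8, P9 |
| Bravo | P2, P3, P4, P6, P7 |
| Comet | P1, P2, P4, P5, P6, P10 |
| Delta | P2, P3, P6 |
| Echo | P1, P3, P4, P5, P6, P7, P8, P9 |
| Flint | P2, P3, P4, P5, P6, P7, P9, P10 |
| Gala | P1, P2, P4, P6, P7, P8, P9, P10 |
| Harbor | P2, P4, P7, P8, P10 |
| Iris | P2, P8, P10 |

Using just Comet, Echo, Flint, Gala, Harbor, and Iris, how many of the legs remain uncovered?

Union of Comet, Echo, Flint, Gala, Harbor, Iris = {P1, P2, P3, P4, P5, P6, P7, P8, P9, P10} — that's every leg, so 0 are uncovered.

0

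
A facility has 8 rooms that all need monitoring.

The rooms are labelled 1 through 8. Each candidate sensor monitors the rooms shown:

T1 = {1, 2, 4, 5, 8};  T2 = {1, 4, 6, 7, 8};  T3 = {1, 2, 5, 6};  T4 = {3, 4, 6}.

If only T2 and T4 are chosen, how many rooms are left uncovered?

2

Union of T2, T4 = {1, 3, 4, 6, 7, 8}.
Not covered: 2, 5 — 2 rooms.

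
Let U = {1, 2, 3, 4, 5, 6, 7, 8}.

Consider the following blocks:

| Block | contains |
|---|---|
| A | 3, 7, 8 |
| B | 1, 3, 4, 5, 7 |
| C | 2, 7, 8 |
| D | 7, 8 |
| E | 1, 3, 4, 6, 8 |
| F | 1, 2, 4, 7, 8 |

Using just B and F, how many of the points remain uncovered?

Union of B, F = {1, 2, 3, 4, 5, 7, 8}.
Not covered: 6 — 1 point.

1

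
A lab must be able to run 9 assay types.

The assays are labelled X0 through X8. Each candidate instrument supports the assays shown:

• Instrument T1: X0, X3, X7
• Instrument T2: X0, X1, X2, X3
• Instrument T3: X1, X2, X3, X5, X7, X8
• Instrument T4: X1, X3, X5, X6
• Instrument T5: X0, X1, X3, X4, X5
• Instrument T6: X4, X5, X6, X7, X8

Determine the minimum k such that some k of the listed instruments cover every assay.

2

T2 and T6 together: T2 ∪ T6 = {X0, X1, X2, X3, X4, X5, X6, X7, X8} — every assay is covered.
No single instrument has all 9 assays (the largest, T3, has 6), so 2 is optimal.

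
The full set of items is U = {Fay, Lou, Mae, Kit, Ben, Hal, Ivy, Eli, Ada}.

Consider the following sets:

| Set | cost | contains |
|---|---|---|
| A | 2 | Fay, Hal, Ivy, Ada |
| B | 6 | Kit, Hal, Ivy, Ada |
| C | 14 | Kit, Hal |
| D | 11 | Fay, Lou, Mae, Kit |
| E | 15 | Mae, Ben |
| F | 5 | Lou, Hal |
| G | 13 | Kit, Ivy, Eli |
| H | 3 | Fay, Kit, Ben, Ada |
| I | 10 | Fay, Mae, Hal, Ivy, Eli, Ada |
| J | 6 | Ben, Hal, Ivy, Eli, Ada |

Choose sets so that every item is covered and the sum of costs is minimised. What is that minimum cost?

D, J together cover every item (D ∪ J = {Fay, Lou, Mae, Kit, Ben, Hal, Ivy, Eli, Ada}); total cost 11 + 6 = 17.
The greedy pick A, H, F, I costs 20; no covering selection beats 17.

17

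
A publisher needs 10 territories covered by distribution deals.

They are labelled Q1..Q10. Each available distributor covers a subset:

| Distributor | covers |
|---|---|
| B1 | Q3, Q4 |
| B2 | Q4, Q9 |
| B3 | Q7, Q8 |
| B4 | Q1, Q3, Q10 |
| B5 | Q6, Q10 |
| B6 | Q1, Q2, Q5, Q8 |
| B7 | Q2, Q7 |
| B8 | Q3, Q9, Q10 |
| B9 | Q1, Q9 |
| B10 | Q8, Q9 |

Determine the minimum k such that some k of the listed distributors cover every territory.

5

B2 and B3 and B5 and B6 and B8 together: B2 ∪ B3 ∪ B5 ∪ B6 ∪ B8 = {Q1, Q2, Q3, Q4, Q5, Q6, Q7, Q8, Q9, Q10} — every territory is covered.
No 4 of the 10 distributors cover everything (all 210 combinations miss at least one territory), so 5 is optimal.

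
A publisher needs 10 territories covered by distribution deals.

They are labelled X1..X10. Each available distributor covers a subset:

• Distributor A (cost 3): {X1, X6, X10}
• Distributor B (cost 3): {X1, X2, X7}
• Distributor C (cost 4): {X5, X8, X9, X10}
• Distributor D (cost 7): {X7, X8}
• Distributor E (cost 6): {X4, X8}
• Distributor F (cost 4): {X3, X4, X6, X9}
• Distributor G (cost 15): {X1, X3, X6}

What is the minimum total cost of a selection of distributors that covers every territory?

B, C, F together cover every territory (B ∪ C ∪ F = {X1, X2, X3, X4, X5, X6, X7, X8, X9, X10}); total cost 3 + 4 + 4 = 11.
The greedy pick A, C, B, F costs 14; no covering selection beats 11.

11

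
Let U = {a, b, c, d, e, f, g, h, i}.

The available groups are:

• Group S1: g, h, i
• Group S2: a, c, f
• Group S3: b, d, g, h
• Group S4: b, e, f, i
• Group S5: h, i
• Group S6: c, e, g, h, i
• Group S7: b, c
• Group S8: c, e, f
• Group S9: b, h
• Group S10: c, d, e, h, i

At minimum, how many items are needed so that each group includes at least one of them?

The 3 items {b, c, i} hit every group.
No choice of 2 items meets every group, so 3 is the minimum.

3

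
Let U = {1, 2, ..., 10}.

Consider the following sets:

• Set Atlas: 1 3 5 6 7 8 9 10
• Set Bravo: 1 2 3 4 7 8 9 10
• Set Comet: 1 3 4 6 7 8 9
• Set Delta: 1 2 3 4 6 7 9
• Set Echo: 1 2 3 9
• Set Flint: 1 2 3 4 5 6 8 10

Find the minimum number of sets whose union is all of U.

2

Take {Atlas, Flint}. Their union is {1, 2, 3, 4, 5, 6, 7, 8, 9, 10}, which is all 10 items.
No single set has all 10 items (the largest, Atlas, has 8), so 2 is optimal.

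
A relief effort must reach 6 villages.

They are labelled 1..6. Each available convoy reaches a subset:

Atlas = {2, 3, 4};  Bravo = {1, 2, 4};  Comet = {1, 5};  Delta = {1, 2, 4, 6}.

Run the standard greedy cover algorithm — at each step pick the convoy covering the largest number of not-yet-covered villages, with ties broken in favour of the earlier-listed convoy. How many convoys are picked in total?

Greedy: pick Delta (covers 4 new) → pick Atlas (covers 1 new) → pick Comet (covers 1 new). Total picks: 3.

3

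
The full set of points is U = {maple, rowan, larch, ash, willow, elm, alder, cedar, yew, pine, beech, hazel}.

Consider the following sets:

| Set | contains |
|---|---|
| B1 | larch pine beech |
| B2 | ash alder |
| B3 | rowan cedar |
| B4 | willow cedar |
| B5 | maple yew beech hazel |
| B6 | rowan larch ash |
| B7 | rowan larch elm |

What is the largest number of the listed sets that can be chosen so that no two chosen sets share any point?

4

B2, B4, B5, B7 are pairwise disjoint (B2={ash,alder}; B4={willow,cedar}; B5={maple,yew,beech,hazel}; B7={rowan,larch,elm}).
Every remaining set overlaps one of these, and no 5 of the listed sets are pairwise disjoint, so 4 is the maximum.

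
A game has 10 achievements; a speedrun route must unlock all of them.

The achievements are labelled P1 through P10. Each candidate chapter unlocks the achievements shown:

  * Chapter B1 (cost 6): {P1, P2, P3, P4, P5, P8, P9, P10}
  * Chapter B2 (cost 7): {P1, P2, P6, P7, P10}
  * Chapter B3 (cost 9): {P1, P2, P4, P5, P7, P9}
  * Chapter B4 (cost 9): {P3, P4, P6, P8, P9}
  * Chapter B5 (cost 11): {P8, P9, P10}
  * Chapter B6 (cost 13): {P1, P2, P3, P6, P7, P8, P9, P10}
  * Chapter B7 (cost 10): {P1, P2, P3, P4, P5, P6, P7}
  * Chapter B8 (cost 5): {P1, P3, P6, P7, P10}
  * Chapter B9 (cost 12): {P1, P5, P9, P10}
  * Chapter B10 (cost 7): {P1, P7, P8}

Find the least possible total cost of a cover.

11

B1, B8 together cover every achievement (B1 ∪ B8 = {P1, P2, P3, P4, P5, P6, P7, P8, P9, P10}); total cost 6 + 5 = 11.
No covering selection has total cost below 11.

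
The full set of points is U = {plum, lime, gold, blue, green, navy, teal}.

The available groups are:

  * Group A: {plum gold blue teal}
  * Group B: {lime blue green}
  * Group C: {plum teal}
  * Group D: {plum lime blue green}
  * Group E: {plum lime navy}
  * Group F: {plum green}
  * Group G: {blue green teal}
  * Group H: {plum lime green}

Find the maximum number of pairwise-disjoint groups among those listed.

B, C are pairwise disjoint (B={lime,blue,green}; C={plum,teal}).
Every remaining group overlaps one of these, and no 3 of the listed groups are pairwise disjoint, so 2 is the maximum.

2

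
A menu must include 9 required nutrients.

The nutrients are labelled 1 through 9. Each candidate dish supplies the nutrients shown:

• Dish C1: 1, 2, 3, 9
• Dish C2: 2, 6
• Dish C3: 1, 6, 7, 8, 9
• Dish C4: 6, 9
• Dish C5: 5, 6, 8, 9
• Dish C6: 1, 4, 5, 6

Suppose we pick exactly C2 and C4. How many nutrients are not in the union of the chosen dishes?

6

Union of C2, C4 = {2, 6, 9}.
Not covered: 1, 3, 4, 5, 7, 8 — 6 nutrients.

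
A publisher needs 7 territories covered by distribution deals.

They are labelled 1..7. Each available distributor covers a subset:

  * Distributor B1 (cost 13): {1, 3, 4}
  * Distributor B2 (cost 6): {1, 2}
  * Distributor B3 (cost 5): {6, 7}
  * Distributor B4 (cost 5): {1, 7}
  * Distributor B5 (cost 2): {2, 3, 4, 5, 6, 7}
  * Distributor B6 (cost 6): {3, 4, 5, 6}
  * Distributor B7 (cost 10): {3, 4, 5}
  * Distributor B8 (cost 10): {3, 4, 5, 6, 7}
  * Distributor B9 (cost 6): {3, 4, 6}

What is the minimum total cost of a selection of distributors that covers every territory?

7

B4, B5 together cover every territory (B4 ∪ B5 = {1, 2, 3, 4, 5, 6, 7}); total cost 5 + 2 = 7.
No covering selection has total cost below 7.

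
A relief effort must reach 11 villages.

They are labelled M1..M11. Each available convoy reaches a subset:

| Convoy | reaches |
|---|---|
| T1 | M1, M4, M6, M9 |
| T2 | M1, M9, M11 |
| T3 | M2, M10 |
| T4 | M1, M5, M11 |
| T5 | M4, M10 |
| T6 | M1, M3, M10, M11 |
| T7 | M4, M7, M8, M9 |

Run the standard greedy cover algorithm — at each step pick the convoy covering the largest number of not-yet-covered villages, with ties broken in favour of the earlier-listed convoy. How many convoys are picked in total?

Greedy: pick T1 (covers 4 new) → pick T6 (covers 3 new) → pick T7 (covers 2 new) → pick T3 (covers 1 new) → pick T4 (covers 1 new). Total picks: 5.

5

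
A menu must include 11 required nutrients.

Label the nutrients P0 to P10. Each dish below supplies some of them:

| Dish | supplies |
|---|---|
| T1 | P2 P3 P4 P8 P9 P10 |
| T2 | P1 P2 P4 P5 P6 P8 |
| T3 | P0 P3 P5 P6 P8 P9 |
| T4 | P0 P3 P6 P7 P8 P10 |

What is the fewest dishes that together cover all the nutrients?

Take {T2, T3, T4}. Their union is {P0, P1, P2, P3, P4, P5, P6, P7, P8, P9, P10}, which is all 11 nutrients.
Only T2 contains P1, so T2 is forced; the remaining 5 nutrients need at least 2 more dishes (each remaining dish adds at most 4) — so at least 3 dishes are needed, and 3 is optimal.

3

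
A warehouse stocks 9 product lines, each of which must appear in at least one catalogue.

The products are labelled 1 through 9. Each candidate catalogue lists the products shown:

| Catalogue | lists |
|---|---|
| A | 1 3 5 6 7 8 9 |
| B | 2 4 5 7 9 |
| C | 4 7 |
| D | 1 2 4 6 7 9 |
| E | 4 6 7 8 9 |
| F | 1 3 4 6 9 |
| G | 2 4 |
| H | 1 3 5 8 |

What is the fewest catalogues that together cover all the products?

2

A and D together: A ∪ D = {1, 2, 3, 4, 5, 6, 7, 8, 9} — every product is covered.
No single catalogue has all 9 products (the largest, A, has 7), so 2 is optimal.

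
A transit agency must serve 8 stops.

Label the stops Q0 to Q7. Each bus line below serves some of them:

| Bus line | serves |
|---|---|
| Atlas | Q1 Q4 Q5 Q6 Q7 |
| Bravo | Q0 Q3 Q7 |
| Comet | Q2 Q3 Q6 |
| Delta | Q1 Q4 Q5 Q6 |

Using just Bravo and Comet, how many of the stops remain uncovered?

3

Union of Bravo, Comet = {Q0, Q2, Q3, Q6, Q7}.
Not covered: Q1, Q4, Q5 — 3 stops.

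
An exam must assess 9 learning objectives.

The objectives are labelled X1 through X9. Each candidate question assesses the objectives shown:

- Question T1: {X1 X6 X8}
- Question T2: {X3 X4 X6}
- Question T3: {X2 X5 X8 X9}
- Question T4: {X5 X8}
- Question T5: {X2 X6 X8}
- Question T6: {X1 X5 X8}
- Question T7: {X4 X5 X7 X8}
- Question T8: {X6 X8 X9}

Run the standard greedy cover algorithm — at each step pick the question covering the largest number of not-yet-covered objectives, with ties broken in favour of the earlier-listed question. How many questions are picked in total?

Greedy: pick T3 (covers 4 new) → pick T2 (covers 3 new) → pick T1 (covers 1 new) → pick T7 (covers 1 new). Total picks: 4.

4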